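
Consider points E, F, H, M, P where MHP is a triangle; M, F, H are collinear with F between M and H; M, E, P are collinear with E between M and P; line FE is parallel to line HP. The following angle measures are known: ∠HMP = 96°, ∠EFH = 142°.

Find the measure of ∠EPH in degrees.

∠EPH = 46°

1. ∠EMF = 96°  [F on MH, E on MP]
2. ∠EFM = 38°  [linear pair at F on MH]
3. ∠FEM = 46°  [△MFE]
4. ∠FEP = 134°  [linear pair at E on MP]
5. ∠EPH = 46°  [FE∥HP, co-interior at P–E]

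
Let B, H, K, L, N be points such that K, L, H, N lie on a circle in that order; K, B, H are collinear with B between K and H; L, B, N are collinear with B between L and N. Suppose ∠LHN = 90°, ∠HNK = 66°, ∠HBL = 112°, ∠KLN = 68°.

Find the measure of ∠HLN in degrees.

∠HLN = 46°

1. ∠HLK = 114°  [cyclic KLHN, opposite ∠L+∠N]
2. ∠KBL = 68°  [linear pair at B on KH]
3. ∠HKL = 44°  [△KBL]
4. ∠KHL = 22°  [△KLH]
5. ∠HLN = 46°  [△LBH]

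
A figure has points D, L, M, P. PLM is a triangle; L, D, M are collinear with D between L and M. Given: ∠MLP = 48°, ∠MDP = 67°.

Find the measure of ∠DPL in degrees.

∠DPL = 19°

1. ∠DLP = 48°  [D on ray LM]
2. ∠LDP = 113°  [linear pair at D on LM]
3. ∠DPL = 19°  [△PLD]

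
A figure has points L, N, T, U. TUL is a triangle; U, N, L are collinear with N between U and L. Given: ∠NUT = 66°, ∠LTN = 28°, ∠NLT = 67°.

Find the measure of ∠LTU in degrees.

∠LTU = 47°

1. ∠LUT = 66°  [N on ray UL]
2. ∠TLU = 67°  [N on ray LU]
3. ∠LTU = 47°  [△TUL]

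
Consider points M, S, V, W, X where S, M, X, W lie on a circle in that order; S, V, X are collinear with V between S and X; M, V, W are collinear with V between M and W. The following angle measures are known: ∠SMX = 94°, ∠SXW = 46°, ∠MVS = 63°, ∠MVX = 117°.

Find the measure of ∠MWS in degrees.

∠MWS = 15°

1. ∠SWX = 86°  [cyclic SMXW, opposite ∠M+∠W]
2. ∠WSX = 48°  [△SXW]
3. ∠SVW = 117°  [vertical angles at V]
4. ∠MWS = 15°  [△SVW]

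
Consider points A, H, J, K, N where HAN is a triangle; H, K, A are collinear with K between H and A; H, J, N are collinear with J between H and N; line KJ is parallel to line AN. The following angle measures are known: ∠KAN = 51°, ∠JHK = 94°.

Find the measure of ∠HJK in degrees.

∠HJK = 35°

1. ∠HAN = 51°  [K on ray AH]
2. ∠AHN = 94°  [K on HA, J on HN]
3. ∠ANH = 35°  [△HAN]
4. ∠HJK = 35°  [KJ∥AN, corresponding at J]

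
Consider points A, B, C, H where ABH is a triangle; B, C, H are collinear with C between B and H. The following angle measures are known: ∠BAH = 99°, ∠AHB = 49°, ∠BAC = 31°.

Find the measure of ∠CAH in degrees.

1. ∠ABH = 32°  [△ABH]
2. ∠AHC = 49°  [C on ray HB]
3. ∠ABC = 32°  [C on ray BH]
4. ∠ACB = 117°  [△ABC]
5. ∠ACH = 63°  [linear pair at C on BH]
6. ∠CAH = 68°  [△ACH]

∠CAH = 68°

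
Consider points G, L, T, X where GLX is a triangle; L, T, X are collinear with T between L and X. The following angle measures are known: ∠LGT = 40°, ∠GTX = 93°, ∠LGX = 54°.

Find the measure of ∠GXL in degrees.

1. ∠GTL = 87°  [linear pair at T on LX]
2. ∠GLT = 53°  [△GLT]
3. ∠GLX = 53°  [T on ray LX]
4. ∠GXL = 73°  [△GLX]

∠GXL = 73°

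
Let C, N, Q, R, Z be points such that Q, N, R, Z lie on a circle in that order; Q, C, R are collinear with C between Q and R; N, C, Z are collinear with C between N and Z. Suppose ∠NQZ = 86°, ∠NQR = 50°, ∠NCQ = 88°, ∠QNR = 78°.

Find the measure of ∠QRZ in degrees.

1. ∠NZR = 50°  [same arc NR]
2. ∠RCZ = 88°  [vertical angles at C]
3. ∠QRZ = 42°  [△RCZ]

∠QRZ = 42°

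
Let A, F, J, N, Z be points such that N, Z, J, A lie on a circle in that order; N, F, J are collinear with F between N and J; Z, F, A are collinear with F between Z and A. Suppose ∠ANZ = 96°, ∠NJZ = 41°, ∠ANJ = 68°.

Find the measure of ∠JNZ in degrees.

1. ∠AJZ = 84°  [cyclic NZJA, opposite ∠N+∠J]
2. ∠AZJ = 68°  [same arc JA]
3. ∠JAZ = 28°  [△ZJA]
4. ∠JNZ = 28°  [same arc ZJ]

∠JNZ = 28°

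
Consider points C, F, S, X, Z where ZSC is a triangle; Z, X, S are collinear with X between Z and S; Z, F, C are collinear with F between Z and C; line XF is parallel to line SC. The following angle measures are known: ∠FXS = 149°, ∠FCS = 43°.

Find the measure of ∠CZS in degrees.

1. ∠FXZ = 31°  [linear pair at X on ZS]
2. ∠SCZ = 43°  [F on ray CZ]
3. ∠CSZ = 31°  [XF∥SC, corresponding at X]
4. ∠CZS = 106°  [△ZSC]

∠CZS = 106°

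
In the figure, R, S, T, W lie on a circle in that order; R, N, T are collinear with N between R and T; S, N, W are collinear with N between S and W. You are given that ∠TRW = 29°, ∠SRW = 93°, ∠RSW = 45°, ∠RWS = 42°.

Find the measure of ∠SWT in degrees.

1. ∠TSW = 29°  [same arc TW]
2. ∠STW = 87°  [cyclic RSTW, opposite ∠R+∠T]
3. ∠SWT = 64°  [△STW]

∠SWT = 64°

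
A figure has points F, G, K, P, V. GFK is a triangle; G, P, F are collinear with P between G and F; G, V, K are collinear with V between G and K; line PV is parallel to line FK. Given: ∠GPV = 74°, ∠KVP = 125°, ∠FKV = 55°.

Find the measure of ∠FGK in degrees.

∠FGK = 51°

1. ∠GFK = 74°  [PV∥FK, corresponding at P]
2. ∠FKG = 55°  [V on ray KG]
3. ∠FGK = 51°  [△GFK]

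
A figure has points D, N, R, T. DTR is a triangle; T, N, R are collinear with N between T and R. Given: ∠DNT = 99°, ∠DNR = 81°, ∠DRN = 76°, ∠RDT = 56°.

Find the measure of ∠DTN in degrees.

∠DTN = 48°

1. ∠DRT = 76°  [N on ray RT]
2. ∠DTR = 48°  [△DTR]
3. ∠DTN = 48°  [N on ray TR]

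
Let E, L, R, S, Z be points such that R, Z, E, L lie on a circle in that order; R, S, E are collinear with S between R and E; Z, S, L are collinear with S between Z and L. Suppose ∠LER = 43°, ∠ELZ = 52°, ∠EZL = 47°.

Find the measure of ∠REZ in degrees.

∠REZ = 38°

1. ∠ESL = 85°  [△ESL]
2. ∠ERL = 47°  [same arc EL]
3. ∠LSR = 95°  [linear pair at S on RE]
4. ∠RLZ = 38°  [△RSL]
5. ∠REZ = 38°  [same arc RZ]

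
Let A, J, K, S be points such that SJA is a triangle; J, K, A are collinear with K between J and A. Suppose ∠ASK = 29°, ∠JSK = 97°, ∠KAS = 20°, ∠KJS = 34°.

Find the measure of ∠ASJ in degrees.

∠ASJ = 126°

1. ∠JAS = 20°  [K on ray AJ]
2. ∠AJS = 34°  [K on ray JA]
3. ∠ASJ = 126°  [△SJA]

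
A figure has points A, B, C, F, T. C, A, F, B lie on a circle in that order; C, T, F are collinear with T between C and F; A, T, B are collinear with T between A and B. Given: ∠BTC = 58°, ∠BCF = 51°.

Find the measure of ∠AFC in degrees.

1. ∠ATF = 58°  [vertical angles at T]
2. ∠BAF = 51°  [same arc FB]
3. ∠AFC = 71°  [△ATF]

∠AFC = 71°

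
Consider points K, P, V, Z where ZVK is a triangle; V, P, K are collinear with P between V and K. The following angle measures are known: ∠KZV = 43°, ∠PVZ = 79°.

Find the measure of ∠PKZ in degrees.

∠PKZ = 58°

1. ∠KVZ = 79°  [P on ray VK]
2. ∠VKZ = 58°  [△ZVK]
3. ∠PKZ = 58°  [P on ray KV]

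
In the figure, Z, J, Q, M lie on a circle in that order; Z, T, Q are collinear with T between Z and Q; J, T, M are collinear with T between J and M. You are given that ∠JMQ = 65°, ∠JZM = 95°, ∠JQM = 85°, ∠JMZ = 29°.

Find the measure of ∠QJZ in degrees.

∠QJZ = 86°

1. ∠JZQ = 65°  [same arc JQ]
2. ∠JQZ = 29°  [same arc ZJ]
3. ∠QJZ = 86°  [△ZJQ]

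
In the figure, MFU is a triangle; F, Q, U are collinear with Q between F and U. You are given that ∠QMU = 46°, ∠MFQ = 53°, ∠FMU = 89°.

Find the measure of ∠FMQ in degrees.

1. ∠MFU = 53°  [Q on ray FU]
2. ∠FUM = 38°  [△MFU]
3. ∠MUQ = 38°  [Q on ray UF]
4. ∠MQU = 96°  [△MQU]
5. ∠FQM = 84°  [linear pair at Q on FU]
6. ∠FMQ = 43°  [△MFQ]

∠FMQ = 43°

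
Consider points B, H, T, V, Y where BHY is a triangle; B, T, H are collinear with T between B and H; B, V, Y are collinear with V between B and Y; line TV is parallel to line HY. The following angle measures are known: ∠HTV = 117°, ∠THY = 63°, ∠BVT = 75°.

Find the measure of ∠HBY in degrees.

∠HBY = 42°

1. ∠BHY = 63°  [T on ray HB]
2. ∠BYH = 75°  [TV∥HY, corresponding at V]
3. ∠HBY = 42°  [△BHY]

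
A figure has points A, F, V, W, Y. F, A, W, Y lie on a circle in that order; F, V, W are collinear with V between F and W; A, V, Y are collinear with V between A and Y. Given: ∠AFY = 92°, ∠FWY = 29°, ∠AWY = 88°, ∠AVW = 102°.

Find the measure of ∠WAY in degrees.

∠WAY = 19°

1. ∠FAY = 29°  [same arc FY]
2. ∠FVY = 102°  [vertical angles at V]
3. ∠AYF = 59°  [△FAY]
4. ∠WFY = 19°  [△FVY]
5. ∠WAY = 19°  [same arc WY]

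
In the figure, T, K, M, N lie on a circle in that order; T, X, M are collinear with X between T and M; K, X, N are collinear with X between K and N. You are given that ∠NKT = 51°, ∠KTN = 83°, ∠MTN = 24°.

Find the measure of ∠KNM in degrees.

1. ∠KMN = 97°  [cyclic TKMN, opposite ∠T+∠M]
2. ∠MKN = 24°  [same arc MN]
3. ∠KNM = 59°  [△KMN]

∠KNM = 59°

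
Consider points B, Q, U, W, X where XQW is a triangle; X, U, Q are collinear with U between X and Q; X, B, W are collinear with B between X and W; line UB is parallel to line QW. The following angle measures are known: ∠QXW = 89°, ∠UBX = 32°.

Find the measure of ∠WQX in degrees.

1. ∠BXU = 89°  [U on XQ, B on XW]
2. ∠BUX = 59°  [△XUB]
3. ∠WQX = 59°  [UB∥QW, corresponding at U]

∠WQX = 59°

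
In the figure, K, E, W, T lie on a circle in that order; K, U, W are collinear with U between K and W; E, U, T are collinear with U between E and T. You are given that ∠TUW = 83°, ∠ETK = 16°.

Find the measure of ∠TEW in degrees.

1. ∠EUK = 83°  [vertical angles at U]
2. ∠EWK = 16°  [same arc KE]
3. ∠EUW = 97°  [linear pair at U on KW]
4. ∠TEW = 67°  [△EUW]

∠TEW = 67°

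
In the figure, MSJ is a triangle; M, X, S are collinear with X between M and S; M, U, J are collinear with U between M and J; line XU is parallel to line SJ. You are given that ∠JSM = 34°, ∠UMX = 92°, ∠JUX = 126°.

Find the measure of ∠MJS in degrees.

∠MJS = 54°

1. ∠MXU = 34°  [XU∥SJ, corresponding at X]
2. ∠MUX = 54°  [△MXU]
3. ∠MJS = 54°  [XU∥SJ, corresponding at U]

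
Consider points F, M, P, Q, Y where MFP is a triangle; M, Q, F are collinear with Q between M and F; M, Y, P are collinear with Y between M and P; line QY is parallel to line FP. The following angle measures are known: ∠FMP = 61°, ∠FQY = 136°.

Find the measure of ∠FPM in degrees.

1. ∠QMY = 61°  [Q on MF, Y on MP]
2. ∠MQY = 44°  [linear pair at Q on MF]
3. ∠MYQ = 75°  [△MQY]
4. ∠FPM = 75°  [QY∥FP, corresponding at Y]

∠FPM = 75°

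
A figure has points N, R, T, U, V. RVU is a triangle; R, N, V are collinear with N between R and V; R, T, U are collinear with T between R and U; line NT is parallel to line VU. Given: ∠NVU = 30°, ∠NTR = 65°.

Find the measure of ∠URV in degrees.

1. ∠RVU = 30°  [N on ray VR]
2. ∠RUV = 65°  [NT∥VU, corresponding at T]
3. ∠URV = 85°  [△RVU]

∠URV = 85°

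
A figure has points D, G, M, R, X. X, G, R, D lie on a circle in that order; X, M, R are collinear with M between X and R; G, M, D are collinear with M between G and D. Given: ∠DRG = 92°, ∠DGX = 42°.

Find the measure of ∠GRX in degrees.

1. ∠DXG = 88°  [cyclic XGRD, opposite ∠X+∠R]
2. ∠GDX = 50°  [△XGD]
3. ∠GRX = 50°  [same arc XG]

∠GRX = 50°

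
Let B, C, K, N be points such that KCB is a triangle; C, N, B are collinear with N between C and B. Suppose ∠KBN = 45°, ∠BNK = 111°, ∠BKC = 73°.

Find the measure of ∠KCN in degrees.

∠KCN = 62°

1. ∠CBK = 45°  [N on ray BC]
2. ∠BCK = 62°  [△KCB]
3. ∠KCN = 62°  [N on ray CB]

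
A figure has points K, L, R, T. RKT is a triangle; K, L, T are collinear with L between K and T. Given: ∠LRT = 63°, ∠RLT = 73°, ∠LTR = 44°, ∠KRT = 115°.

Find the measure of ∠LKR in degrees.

1. ∠KTR = 44°  [L on ray TK]
2. ∠RKT = 21°  [△RKT]
3. ∠LKR = 21°  [L on ray KT]

∠LKR = 21°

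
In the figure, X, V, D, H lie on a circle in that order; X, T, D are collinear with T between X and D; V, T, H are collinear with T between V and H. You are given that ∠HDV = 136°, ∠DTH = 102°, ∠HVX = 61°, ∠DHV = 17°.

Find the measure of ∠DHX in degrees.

∠DHX = 92°

1. ∠DVH = 27°  [△VDH]
2. ∠HDX = 61°  [△DTH]
3. ∠DXH = 27°  [same arc DH]
4. ∠DHX = 92°  [△XDH]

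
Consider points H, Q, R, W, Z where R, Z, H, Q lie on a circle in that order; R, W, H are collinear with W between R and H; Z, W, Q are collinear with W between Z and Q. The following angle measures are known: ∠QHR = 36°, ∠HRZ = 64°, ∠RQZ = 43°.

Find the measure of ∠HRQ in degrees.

∠HRQ = 37°

1. ∠QZR = 36°  [same arc RQ]
2. ∠RWZ = 80°  [△RWZ]
3. ∠RHZ = 43°  [same arc RZ]
4. ∠HWZ = 100°  [linear pair at W on RH]
5. ∠HZQ = 37°  [△ZWH]
6. ∠HRQ = 37°  [same arc HQ]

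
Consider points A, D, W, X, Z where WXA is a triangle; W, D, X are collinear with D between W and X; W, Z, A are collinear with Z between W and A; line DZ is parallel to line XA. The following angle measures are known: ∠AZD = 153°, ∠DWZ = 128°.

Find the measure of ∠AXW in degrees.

∠AXW = 25°

1. ∠DZW = 27°  [linear pair at Z on WA]
2. ∠WDZ = 25°  [△WDZ]
3. ∠AXW = 25°  [DZ∥XA, corresponding at D]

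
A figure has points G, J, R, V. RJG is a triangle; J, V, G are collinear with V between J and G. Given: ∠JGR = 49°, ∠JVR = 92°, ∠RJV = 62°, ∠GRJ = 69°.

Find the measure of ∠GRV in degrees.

∠GRV = 43°

1. ∠RGV = 49°  [V on ray GJ]
2. ∠GVR = 88°  [linear pair at V on JG]
3. ∠GRV = 43°  [△RVG]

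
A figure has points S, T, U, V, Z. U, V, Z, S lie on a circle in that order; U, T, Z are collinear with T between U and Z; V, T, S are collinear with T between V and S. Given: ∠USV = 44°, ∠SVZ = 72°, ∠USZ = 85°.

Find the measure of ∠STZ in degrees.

1. ∠SUZ = 72°  [same arc ZS]
2. ∠STU = 64°  [△UTS]
3. ∠STZ = 116°  [linear pair at T on UZ]

∠STZ = 116°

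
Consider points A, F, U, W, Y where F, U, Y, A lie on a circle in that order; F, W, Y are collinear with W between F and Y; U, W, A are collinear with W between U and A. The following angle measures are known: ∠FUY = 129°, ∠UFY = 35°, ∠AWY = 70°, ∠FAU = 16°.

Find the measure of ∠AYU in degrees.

∠AYU = 91°

1. ∠UAY = 35°  [same arc UY]
2. ∠AWF = 110°  [linear pair at W on FY]
3. ∠AFY = 54°  [△FWA]
4. ∠AUY = 54°  [same arc YA]
5. ∠AYU = 91°  [△UYA]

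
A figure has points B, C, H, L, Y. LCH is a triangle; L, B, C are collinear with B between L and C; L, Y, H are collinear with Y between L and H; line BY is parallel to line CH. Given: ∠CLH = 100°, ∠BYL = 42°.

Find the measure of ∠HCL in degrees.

1. ∠BLY = 100°  [B on LC, Y on LH]
2. ∠LBY = 38°  [△LBY]
3. ∠HCL = 38°  [BY∥CH, corresponding at B]

∠HCL = 38°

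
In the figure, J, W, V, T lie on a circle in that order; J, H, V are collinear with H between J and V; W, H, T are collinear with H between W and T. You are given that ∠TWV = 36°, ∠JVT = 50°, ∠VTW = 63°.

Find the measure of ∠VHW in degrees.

1. ∠JWT = 50°  [same arc JT]
2. ∠VJW = 63°  [same arc WV]
3. ∠JHW = 67°  [△JHW]
4. ∠VHW = 113°  [linear pair at H on JV]

∠VHW = 113°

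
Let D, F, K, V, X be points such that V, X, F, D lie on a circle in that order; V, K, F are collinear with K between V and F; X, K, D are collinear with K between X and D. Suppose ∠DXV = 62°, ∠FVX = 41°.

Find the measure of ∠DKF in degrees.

1. ∠DFV = 62°  [same arc VD]
2. ∠FDX = 41°  [same arc XF]
3. ∠DKF = 77°  [△FKD]

∠DKF = 77°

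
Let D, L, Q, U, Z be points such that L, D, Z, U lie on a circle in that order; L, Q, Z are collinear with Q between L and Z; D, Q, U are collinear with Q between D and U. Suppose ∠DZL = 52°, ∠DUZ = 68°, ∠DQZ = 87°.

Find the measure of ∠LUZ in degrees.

∠LUZ = 120°

1. ∠DLZ = 68°  [same arc DZ]
2. ∠LDZ = 60°  [△LDZ]
3. ∠LUZ = 120°  [cyclic LDZU, opposite ∠D+∠U]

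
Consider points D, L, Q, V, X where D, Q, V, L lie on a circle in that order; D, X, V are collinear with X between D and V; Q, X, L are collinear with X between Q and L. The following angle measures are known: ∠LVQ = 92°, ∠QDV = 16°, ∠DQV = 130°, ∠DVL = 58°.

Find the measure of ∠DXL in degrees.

∠DXL = 74°

1. ∠LDQ = 88°  [cyclic DQVL, opposite ∠D+∠V]
2. ∠DLV = 50°  [cyclic DQVL, opposite ∠Q+∠L]
3. ∠DQL = 58°  [same arc DL]
4. ∠LDV = 72°  [△DVL]
5. ∠DLQ = 34°  [△DQL]
6. ∠DXL = 74°  [△DXL]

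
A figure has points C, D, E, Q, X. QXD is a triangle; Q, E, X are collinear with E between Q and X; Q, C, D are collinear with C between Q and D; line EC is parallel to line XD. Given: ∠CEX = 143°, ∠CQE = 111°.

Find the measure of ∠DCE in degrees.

∠DCE = 148°

1. ∠CEQ = 37°  [linear pair at E on QX]
2. ∠ECQ = 32°  [△QEC]
3. ∠DCE = 148°  [linear pair at C on QD]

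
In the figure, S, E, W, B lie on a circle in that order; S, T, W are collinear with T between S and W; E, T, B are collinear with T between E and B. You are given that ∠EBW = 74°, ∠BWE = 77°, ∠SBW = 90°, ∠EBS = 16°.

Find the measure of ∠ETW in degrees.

1. ∠BEW = 29°  [△EWB]
2. ∠EWS = 16°  [same arc SE]
3. ∠ETW = 135°  [△ETW]

∠ETW = 135°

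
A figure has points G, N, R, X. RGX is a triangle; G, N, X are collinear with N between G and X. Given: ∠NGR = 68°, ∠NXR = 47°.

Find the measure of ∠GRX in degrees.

∠GRX = 65°

1. ∠RGX = 68°  [N on ray GX]
2. ∠GXR = 47°  [N on ray XG]
3. ∠GRX = 65°  [△RGX]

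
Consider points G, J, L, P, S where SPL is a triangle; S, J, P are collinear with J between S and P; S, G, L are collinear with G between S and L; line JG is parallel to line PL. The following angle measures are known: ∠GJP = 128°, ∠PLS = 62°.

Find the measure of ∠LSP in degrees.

1. ∠GJS = 52°  [linear pair at J on SP]
2. ∠JGS = 62°  [JG∥PL, corresponding at G]
3. ∠GSJ = 66°  [△SJG]
4. ∠LSP = 66°  [J on SP, G on SL]

∠LSP = 66°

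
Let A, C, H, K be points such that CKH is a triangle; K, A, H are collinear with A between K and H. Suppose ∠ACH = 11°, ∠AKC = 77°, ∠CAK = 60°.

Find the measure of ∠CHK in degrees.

∠CHK = 49°

1. ∠CAH = 120°  [linear pair at A on KH]
2. ∠AHC = 49°  [△CAH]
3. ∠CHK = 49°  [A on ray HK]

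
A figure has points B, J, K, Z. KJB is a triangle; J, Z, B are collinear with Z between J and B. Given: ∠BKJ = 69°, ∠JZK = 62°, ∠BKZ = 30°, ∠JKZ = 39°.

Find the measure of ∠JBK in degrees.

1. ∠BZK = 118°  [linear pair at Z on JB]
2. ∠KBZ = 32°  [△KZB]
3. ∠JBK = 32°  [Z on ray BJ]

∠JBK = 32°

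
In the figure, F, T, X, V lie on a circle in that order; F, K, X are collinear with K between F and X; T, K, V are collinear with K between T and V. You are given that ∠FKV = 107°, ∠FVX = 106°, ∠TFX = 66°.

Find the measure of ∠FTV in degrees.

1. ∠TKX = 107°  [vertical angles at K]
2. ∠FKT = 73°  [linear pair at K on FX]
3. ∠FTV = 41°  [△FKT]

∠FTV = 41°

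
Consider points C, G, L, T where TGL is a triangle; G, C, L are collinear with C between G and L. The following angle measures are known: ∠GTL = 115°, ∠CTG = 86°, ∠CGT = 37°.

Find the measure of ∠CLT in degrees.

1. ∠LGT = 37°  [C on ray GL]
2. ∠GLT = 28°  [△TGL]
3. ∠CLT = 28°  [C on ray LG]

∠CLT = 28°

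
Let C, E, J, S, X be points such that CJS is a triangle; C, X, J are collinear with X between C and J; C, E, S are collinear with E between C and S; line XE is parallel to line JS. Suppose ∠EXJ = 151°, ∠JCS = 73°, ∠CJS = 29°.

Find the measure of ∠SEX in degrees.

∠SEX = 102°

1. ∠CXE = 29°  [linear pair at X on CJ]
2. ∠ECX = 73°  [X on CJ, E on CS]
3. ∠CEX = 78°  [△CXE]
4. ∠SEX = 102°  [linear pair at E on CS]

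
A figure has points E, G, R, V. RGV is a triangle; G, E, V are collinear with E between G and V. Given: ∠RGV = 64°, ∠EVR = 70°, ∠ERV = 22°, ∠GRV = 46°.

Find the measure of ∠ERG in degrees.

1. ∠EGR = 64°  [E on ray GV]
2. ∠REV = 88°  [△REV]
3. ∠GER = 92°  [linear pair at E on GV]
4. ∠ERG = 24°  [△RGE]

∠ERG = 24°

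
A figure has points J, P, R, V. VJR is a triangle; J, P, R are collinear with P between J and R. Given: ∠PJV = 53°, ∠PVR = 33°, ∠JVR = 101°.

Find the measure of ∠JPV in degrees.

∠JPV = 59°

1. ∠RJV = 53°  [P on ray JR]
2. ∠JRV = 26°  [△VJR]
3. ∠PRV = 26°  [P on ray RJ]
4. ∠RPV = 121°  [△VPR]
5. ∠JPV = 59°  [linear pair at P on JR]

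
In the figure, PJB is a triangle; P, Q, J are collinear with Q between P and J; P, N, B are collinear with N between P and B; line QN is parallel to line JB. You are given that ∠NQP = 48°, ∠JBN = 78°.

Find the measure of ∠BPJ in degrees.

∠BPJ = 54°

1. ∠BJP = 48°  [QN∥JB, corresponding at Q]
2. ∠JBP = 78°  [N on ray BP]
3. ∠BPJ = 54°  [△PJB]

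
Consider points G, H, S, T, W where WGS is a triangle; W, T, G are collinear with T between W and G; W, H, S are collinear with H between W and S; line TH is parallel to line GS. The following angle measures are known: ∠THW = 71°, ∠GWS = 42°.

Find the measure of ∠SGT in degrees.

∠SGT = 67°

1. ∠GSW = 71°  [TH∥GS, corresponding at H]
2. ∠SGW = 67°  [△WGS]
3. ∠SGT = 67°  [T on ray GW]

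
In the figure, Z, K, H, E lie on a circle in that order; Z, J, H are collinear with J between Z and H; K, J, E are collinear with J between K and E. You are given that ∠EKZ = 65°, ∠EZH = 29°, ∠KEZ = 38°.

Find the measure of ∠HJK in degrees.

1. ∠EKH = 29°  [same arc HE]
2. ∠KHZ = 38°  [same arc ZK]
3. ∠HJK = 113°  [△KJH]

∠HJK = 113°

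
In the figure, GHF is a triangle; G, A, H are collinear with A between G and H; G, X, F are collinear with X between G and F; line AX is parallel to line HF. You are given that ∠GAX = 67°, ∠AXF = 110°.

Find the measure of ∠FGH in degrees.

∠FGH = 43°

1. ∠AXG = 70°  [linear pair at X on GF]
2. ∠AGX = 43°  [△GAX]
3. ∠FGH = 43°  [A on GH, X on GF]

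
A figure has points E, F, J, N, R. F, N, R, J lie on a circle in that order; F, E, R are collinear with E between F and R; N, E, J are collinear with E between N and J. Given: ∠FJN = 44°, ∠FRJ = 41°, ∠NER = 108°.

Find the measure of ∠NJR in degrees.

∠NJR = 67°

1. ∠FNJ = 41°  [same arc FJ]
2. ∠FEN = 72°  [linear pair at E on FR]
3. ∠NFR = 67°  [△FEN]
4. ∠NJR = 67°  [same arc NR]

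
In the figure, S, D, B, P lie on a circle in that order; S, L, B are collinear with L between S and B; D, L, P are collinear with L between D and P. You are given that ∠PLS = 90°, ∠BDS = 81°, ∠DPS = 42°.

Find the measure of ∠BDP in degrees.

1. ∠BLD = 90°  [vertical angles at L]
2. ∠DBS = 42°  [same arc SD]
3. ∠BDP = 48°  [△DLB]

∠BDP = 48°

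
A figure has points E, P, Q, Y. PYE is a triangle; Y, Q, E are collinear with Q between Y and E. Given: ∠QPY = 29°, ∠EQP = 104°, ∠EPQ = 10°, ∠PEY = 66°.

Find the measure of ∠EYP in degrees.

∠EYP = 75°

1. ∠PQY = 76°  [linear pair at Q on YE]
2. ∠PYQ = 75°  [△PYQ]
3. ∠EYP = 75°  [Q on ray YE]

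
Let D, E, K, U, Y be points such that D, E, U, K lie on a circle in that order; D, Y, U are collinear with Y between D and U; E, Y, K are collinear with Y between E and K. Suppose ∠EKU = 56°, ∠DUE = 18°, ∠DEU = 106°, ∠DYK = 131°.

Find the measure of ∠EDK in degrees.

1. ∠DKE = 18°  [same arc DE]
2. ∠DKU = 74°  [cyclic DEUK, opposite ∠E+∠K]
3. ∠KDU = 31°  [△DYK]
4. ∠DUK = 75°  [△DUK]
5. ∠DEK = 75°  [same arc DK]
6. ∠EDK = 87°  [△DEK]

∠EDK = 87°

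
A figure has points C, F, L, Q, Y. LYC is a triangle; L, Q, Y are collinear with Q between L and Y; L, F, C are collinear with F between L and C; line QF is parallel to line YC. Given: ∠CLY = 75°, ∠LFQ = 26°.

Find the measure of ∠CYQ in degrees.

1. ∠FLQ = 75°  [Q on LY, F on LC]
2. ∠FQL = 79°  [△LQF]
3. ∠FQY = 101°  [linear pair at Q on LY]
4. ∠CYQ = 79°  [QF∥YC, co-interior at Y–Q]

∠CYQ = 79°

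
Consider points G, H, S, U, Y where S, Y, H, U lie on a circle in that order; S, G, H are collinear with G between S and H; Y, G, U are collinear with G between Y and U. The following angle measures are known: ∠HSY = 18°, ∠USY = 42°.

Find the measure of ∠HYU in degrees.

1. ∠HUY = 18°  [same arc YH]
2. ∠UHY = 138°  [cyclic SYHU, opposite ∠S+∠H]
3. ∠HYU = 24°  [△YHU]

∠HYU = 24°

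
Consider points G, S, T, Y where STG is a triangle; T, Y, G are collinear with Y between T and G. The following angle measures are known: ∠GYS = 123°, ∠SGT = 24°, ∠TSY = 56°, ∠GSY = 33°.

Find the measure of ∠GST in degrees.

1. ∠SYT = 57°  [linear pair at Y on TG]
2. ∠STY = 67°  [△STY]
3. ∠GTS = 67°  [Y on ray TG]
4. ∠GST = 89°  [△STG]

∠GST = 89°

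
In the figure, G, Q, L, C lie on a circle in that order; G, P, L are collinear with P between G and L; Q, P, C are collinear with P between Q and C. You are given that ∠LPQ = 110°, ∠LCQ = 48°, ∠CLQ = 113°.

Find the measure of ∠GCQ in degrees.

1. ∠GPQ = 70°  [linear pair at P on GL]
2. ∠LGQ = 48°  [same arc QL]
3. ∠CGQ = 67°  [cyclic GQLC, opposite ∠G+∠L]
4. ∠CQG = 62°  [△GPQ]
5. ∠GCQ = 51°  [△GQC]

∠GCQ = 51°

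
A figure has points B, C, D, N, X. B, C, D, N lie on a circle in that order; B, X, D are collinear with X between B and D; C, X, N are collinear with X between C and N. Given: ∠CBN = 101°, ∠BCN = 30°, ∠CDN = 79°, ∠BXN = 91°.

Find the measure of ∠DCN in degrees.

∠DCN = 40°

1. ∠BNC = 49°  [△BCN]
2. ∠CXD = 91°  [vertical angles at X]
3. ∠BDC = 49°  [same arc BC]
4. ∠DCN = 40°  [△CXD]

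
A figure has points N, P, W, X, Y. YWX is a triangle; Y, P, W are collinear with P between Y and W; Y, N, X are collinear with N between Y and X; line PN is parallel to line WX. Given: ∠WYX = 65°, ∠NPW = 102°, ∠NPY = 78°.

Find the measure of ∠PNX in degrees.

1. ∠NYP = 65°  [P on YW, N on YX]
2. ∠PNY = 37°  [△YPN]
3. ∠PNX = 143°  [linear pair at N on YX]

∠PNX = 143°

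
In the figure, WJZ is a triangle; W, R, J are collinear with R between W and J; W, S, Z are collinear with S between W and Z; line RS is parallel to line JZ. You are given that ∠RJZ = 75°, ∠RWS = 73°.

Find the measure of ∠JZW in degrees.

∠JZW = 32°

1. ∠WJZ = 75°  [R on ray JW]
2. ∠JWZ = 73°  [R on WJ, S on WZ]
3. ∠JZW = 32°  [△WJZ]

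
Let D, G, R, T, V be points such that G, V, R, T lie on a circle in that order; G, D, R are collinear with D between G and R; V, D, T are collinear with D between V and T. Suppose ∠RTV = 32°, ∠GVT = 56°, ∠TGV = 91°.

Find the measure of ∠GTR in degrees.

1. ∠RGV = 32°  [same arc VR]
2. ∠GTV = 33°  [△GVT]
3. ∠GRV = 33°  [same arc GV]
4. ∠GVR = 115°  [△GVR]
5. ∠GTR = 65°  [cyclic GVRT, opposite ∠V+∠T]

∠GTR = 65°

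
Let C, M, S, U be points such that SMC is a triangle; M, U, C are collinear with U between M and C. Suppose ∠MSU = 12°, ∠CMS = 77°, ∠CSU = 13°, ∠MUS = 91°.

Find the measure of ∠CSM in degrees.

∠CSM = 25°

1. ∠CUS = 89°  [linear pair at U on MC]
2. ∠SCU = 78°  [△SUC]
3. ∠MCS = 78°  [U on ray CM]
4. ∠CSM = 25°  [△SMC]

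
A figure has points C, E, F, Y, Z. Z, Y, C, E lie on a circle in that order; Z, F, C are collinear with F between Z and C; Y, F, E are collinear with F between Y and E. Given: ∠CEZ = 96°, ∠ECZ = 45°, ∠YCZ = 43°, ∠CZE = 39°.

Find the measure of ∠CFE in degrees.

1. ∠YEZ = 43°  [same arc ZY]
2. ∠EFZ = 98°  [△ZFE]
3. ∠CFE = 82°  [linear pair at F on ZC]

∠CFE = 82°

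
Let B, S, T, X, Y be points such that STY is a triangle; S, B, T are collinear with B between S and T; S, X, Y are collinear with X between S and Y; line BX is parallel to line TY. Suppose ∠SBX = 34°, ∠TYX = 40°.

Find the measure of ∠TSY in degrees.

∠TSY = 106°

1. ∠STY = 34°  [BX∥TY, corresponding at B]
2. ∠SYT = 40°  [X on ray YS]
3. ∠TSY = 106°  [△STY]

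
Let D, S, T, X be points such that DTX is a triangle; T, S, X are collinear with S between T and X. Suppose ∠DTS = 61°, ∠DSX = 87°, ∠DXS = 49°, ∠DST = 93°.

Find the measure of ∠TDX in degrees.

1. ∠DTX = 61°  [S on ray TX]
2. ∠DXT = 49°  [S on ray XT]
3. ∠TDX = 70°  [△DTX]

∠TDX = 70°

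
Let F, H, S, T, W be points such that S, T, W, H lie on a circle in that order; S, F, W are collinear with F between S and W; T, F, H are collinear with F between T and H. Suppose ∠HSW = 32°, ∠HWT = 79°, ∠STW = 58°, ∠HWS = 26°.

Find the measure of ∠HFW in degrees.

1. ∠HTW = 32°  [same arc WH]
2. ∠THW = 69°  [△TWH]
3. ∠HFW = 85°  [△WFH]

∠HFW = 85°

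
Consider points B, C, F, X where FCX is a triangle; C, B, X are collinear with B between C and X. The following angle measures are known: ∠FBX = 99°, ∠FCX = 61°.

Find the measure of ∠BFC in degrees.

1. ∠CBF = 81°  [linear pair at B on CX]
2. ∠BCF = 61°  [B on ray CX]
3. ∠BFC = 38°  [△FCB]

∠BFC = 38°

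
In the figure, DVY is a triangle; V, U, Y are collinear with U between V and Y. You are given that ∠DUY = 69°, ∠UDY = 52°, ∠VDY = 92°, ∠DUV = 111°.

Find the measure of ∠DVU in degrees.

∠DVU = 29°

1. ∠DYU = 59°  [△DUY]
2. ∠DYV = 59°  [U on ray YV]
3. ∠DVY = 29°  [△DVY]
4. ∠DVU = 29°  [U on ray VY]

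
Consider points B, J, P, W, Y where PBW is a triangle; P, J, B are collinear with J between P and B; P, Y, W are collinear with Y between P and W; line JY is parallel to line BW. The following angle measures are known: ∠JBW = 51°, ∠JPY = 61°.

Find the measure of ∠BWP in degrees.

∠BWP = 68°

1. ∠PBW = 51°  [J on ray BP]
2. ∠BPW = 61°  [J on PB, Y on PW]
3. ∠BWP = 68°  [△PBW]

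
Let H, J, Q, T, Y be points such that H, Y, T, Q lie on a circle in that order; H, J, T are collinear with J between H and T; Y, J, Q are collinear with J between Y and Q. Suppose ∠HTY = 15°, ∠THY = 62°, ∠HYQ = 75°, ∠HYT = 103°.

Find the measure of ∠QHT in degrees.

∠QHT = 28°

1. ∠HTQ = 75°  [same arc HQ]
2. ∠HQT = 77°  [cyclic HYTQ, opposite ∠Y+∠Q]
3. ∠QHT = 28°  [△HTQ]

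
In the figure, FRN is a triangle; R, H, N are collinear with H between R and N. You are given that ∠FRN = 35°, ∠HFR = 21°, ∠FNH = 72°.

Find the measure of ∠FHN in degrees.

1. ∠FRH = 35°  [H on ray RN]
2. ∠FHR = 124°  [△FRH]
3. ∠FHN = 56°  [linear pair at H on RN]

∠FHN = 56°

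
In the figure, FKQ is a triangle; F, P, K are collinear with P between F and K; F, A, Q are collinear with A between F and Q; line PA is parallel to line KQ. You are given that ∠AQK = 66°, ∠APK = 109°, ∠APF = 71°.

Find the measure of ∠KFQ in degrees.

1. ∠FQK = 66°  [A on ray QF]
2. ∠FKQ = 71°  [PA∥KQ, corresponding at P]
3. ∠KFQ = 43°  [△FKQ]

∠KFQ = 43°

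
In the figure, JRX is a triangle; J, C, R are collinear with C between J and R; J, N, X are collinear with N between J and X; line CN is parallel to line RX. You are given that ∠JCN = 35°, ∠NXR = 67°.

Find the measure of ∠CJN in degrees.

1. ∠JRX = 35°  [CN∥RX, corresponding at C]
2. ∠JXR = 67°  [N on ray XJ]
3. ∠RJX = 78°  [△JRX]
4. ∠CJN = 78°  [C on JR, N on JX]

∠CJN = 78°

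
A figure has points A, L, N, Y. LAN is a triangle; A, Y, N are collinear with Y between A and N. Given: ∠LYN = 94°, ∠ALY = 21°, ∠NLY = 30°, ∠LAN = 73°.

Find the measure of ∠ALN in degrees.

∠ALN = 51°

1. ∠LNY = 56°  [△LYN]
2. ∠ANL = 56°  [Y on ray NA]
3. ∠ALN = 51°  [△LAN]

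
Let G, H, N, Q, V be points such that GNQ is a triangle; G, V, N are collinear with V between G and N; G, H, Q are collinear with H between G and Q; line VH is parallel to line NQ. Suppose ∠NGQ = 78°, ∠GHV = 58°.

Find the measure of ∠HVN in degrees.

1. ∠HGV = 78°  [V on GN, H on GQ]
2. ∠GVH = 44°  [△GVH]
3. ∠HVN = 136°  [linear pair at V on GN]

∠HVN = 136°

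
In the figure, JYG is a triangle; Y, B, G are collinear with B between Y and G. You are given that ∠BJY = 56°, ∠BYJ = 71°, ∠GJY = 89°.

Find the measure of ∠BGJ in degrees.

∠BGJ = 20°

1. ∠GYJ = 71°  [B on ray YG]
2. ∠JGY = 20°  [△JYG]
3. ∠BGJ = 20°  [B on ray GY]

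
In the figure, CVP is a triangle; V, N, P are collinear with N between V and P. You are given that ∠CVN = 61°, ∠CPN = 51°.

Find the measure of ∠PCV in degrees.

1. ∠CVP = 61°  [N on ray VP]
2. ∠CPV = 51°  [N on ray PV]
3. ∠PCV = 68°  [△CVP]

∠PCV = 68°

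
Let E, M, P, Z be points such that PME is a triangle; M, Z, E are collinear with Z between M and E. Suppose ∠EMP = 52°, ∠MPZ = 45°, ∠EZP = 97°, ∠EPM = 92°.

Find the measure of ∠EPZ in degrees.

∠EPZ = 47°

1. ∠MEP = 36°  [△PME]
2. ∠PEZ = 36°  [Z on ray EM]
3. ∠EPZ = 47°  [△PZE]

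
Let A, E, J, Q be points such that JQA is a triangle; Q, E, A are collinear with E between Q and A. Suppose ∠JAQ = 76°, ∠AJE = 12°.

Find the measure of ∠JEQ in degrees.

∠JEQ = 88°

1. ∠EAJ = 76°  [E on ray AQ]
2. ∠AEJ = 92°  [△JEA]
3. ∠JEQ = 88°  [linear pair at E on QA]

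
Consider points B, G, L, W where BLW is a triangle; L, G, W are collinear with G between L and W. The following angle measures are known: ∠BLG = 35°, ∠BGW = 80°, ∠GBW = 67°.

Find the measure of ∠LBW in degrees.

∠LBW = 112°

1. ∠BLW = 35°  [G on ray LW]
2. ∠BWG = 33°  [△BGW]
3. ∠BWL = 33°  [G on ray WL]
4. ∠LBW = 112°  [△BLW]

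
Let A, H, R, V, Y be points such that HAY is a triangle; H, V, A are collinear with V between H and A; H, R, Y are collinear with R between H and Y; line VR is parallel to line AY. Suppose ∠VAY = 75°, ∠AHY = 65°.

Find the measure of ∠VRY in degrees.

1. ∠HAY = 75°  [V on ray AH]
2. ∠AYH = 40°  [△HAY]
3. ∠HRV = 40°  [VR∥AY, corresponding at R]
4. ∠VRY = 140°  [linear pair at R on HY]

∠VRY = 140°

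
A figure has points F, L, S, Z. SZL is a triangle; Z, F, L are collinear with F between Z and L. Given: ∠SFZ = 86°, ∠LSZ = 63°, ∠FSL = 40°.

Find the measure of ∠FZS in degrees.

1. ∠LFS = 94°  [linear pair at F on ZL]
2. ∠FLS = 46°  [△SFL]
3. ∠SLZ = 46°  [F on ray LZ]
4. ∠LZS = 71°  [△SZL]
5. ∠FZS = 71°  [F on ray ZL]

∠FZS = 71°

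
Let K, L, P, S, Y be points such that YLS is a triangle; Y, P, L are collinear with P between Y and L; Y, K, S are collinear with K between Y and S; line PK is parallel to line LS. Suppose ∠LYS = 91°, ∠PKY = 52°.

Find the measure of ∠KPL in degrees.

∠KPL = 143°

1. ∠KYP = 91°  [P on YL, K on YS]
2. ∠KPY = 37°  [△YPK]
3. ∠KPL = 143°  [linear pair at P on YL]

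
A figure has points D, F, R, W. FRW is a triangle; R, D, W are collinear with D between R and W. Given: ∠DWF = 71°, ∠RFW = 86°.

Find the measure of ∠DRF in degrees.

1. ∠FWR = 71°  [D on ray WR]
2. ∠FRW = 23°  [△FRW]
3. ∠DRF = 23°  [D on ray RW]

∠DRF = 23°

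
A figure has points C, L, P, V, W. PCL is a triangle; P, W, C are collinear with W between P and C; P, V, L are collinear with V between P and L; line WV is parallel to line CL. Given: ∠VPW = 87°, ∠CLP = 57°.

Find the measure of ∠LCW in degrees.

1. ∠CPL = 87°  [W on PC, V on PL]
2. ∠LCP = 36°  [△PCL]
3. ∠LCW = 36°  [W on ray CP]

∠LCW = 36°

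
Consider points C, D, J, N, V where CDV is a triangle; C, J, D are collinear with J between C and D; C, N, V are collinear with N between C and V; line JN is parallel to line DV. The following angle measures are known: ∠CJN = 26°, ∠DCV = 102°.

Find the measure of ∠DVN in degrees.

1. ∠CDV = 26°  [JN∥DV, corresponding at J]
2. ∠CVD = 52°  [△CDV]
3. ∠DVN = 52°  [N on ray VC]

∠DVN = 52°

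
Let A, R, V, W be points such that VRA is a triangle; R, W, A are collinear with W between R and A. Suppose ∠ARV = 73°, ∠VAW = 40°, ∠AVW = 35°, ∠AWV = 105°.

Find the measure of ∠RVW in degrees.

1. ∠VRW = 73°  [W on ray RA]
2. ∠RWV = 75°  [linear pair at W on RA]
3. ∠RVW = 32°  [△VRW]

∠RVW = 32°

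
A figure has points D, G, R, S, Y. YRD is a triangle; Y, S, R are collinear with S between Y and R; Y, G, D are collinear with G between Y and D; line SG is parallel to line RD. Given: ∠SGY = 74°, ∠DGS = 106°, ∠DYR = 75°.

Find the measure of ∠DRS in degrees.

∠DRS = 31°

1. ∠RDY = 74°  [SG∥RD, corresponding at G]
2. ∠DRY = 31°  [△YRD]
3. ∠DRS = 31°  [S on ray RY]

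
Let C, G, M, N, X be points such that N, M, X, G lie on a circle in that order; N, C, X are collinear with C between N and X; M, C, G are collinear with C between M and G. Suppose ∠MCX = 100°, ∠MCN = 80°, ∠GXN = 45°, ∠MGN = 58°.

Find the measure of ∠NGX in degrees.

1. ∠GCN = 100°  [vertical angles at C]
2. ∠GNX = 22°  [△NCG]
3. ∠NGX = 113°  [△NXG]

∠NGX = 113°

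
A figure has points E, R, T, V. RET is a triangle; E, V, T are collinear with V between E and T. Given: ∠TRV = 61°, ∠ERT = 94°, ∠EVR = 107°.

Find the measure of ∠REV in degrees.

∠REV = 40°

1. ∠RVT = 73°  [linear pair at V on ET]
2. ∠RTV = 46°  [△RVT]
3. ∠ETR = 46°  [V on ray TE]
4. ∠RET = 40°  [△RET]
5. ∠REV = 40°  [V on ray ET]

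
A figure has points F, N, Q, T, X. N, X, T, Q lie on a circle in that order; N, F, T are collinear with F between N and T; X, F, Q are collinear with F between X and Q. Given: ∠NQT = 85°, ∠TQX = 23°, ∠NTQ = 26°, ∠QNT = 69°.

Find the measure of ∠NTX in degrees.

∠NTX = 62°

1. ∠NXT = 95°  [cyclic NXTQ, opposite ∠X+∠Q]
2. ∠TNX = 23°  [same arc XT]
3. ∠NTX = 62°  [△NXT]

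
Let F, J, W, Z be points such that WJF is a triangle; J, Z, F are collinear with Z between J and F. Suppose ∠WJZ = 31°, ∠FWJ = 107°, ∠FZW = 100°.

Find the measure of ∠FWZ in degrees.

∠FWZ = 38°

1. ∠FJW = 31°  [Z on ray JF]
2. ∠JFW = 42°  [△WJF]
3. ∠WFZ = 42°  [Z on ray FJ]
4. ∠FWZ = 38°  [△WZF]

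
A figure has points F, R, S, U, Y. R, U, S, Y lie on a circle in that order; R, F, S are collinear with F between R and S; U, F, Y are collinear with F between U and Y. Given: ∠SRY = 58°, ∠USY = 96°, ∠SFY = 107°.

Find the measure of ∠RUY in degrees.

∠RUY = 47°

1. ∠SUY = 58°  [same arc SY]
2. ∠SYU = 26°  [△USY]
3. ∠RFU = 107°  [vertical angles at F]
4. ∠SRU = 26°  [same arc US]
5. ∠RUY = 47°  [△RFU]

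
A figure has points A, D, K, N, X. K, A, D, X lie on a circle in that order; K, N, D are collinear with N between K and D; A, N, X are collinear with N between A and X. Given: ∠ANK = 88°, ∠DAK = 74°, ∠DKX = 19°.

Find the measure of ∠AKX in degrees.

∠AKX = 56°

1. ∠DNX = 88°  [vertical angles at N]
2. ∠DXK = 106°  [cyclic KADX, opposite ∠A+∠X]
3. ∠DAX = 19°  [same arc DX]
4. ∠KDX = 55°  [△KDX]
5. ∠AXD = 37°  [△DNX]
6. ∠ADX = 124°  [△ADX]
7. ∠AKX = 56°  [cyclic KADX, opposite ∠K+∠D]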